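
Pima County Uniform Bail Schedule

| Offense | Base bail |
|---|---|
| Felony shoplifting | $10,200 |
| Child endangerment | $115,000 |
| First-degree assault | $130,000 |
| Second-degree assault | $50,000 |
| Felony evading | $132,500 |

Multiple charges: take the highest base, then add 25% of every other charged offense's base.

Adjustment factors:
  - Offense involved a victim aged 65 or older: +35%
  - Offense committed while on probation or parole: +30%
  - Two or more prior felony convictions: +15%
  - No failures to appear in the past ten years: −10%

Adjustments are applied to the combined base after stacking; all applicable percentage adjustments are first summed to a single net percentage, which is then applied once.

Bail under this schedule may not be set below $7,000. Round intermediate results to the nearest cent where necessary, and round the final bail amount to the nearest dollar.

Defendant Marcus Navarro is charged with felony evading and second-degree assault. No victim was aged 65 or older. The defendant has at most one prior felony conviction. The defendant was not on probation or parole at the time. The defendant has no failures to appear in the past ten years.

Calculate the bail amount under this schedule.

$130,500

Base amounts from the schedule: felony evading $132,500; second-degree assault $50,000.
Stacking rule: highest base plus 25% of each additional charge. Highest is felony evading at $132,500. Additional: $50,000 × 25% = $12,500. Combined base = $132,500 + $12,500 = $145,000.
No failures to appear in the past ten years (−10%): $145,000 × 0.9 = $130,500.
$130,500 is at or above the $7,000 minimum.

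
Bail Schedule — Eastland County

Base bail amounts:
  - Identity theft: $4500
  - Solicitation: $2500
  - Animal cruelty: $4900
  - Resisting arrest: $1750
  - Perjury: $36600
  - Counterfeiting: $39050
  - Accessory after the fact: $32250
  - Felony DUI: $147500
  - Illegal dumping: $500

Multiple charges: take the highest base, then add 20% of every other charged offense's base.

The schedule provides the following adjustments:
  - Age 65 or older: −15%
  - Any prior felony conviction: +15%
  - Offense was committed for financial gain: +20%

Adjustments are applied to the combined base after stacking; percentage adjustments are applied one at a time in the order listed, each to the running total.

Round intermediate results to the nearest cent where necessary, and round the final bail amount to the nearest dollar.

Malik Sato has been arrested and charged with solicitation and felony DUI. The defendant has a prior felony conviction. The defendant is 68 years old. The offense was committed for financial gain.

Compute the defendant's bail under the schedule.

Base amounts from the schedule: solicitation $2500; felony DUI $147500.
Stacking rule: highest base plus 20% of each additional charge. Highest is felony DUI at $147500. Additional: $2500 × 20% = $500. Combined base = $147500 + $500 = $148000.
Age 65 or older (−15%): $148000 × 0.85 = $125800.
Any prior felony conviction (+15%): $125800 × 1.15 = $144670.
Offense was committed for financial gain (+20%): $144670 × 1.2 = $173604.

$173604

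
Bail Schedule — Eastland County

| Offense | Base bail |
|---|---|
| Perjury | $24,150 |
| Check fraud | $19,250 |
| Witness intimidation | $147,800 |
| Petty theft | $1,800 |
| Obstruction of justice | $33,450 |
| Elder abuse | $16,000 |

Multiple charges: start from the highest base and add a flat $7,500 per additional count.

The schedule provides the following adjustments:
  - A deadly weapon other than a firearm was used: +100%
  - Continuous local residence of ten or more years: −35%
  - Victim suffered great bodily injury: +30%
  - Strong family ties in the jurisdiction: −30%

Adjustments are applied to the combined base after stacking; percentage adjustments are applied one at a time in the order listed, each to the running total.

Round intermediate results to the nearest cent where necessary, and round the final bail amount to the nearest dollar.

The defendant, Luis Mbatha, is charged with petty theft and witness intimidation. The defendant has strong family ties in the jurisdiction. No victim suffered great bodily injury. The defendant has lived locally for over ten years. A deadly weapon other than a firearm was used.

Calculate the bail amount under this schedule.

Base amounts from the schedule: petty theft $1,800; witness intimidation $147,800.
Stacking rule: highest base plus $7,500 per additional charge. Highest is witness intimidation at $147,800; 1 additional charge → +$7,500. Combined base = $155,300.
A deadly weapon other than a firearm was used (+100%): $155,300 × 2 = $310,600.
Continuous local residence of ten or more years (−35%): $310,600 × 0.65 = $201,890.
Strong family ties in the jurisdiction (−30%): $201,890 × 0.7 = $141,323.

$141,323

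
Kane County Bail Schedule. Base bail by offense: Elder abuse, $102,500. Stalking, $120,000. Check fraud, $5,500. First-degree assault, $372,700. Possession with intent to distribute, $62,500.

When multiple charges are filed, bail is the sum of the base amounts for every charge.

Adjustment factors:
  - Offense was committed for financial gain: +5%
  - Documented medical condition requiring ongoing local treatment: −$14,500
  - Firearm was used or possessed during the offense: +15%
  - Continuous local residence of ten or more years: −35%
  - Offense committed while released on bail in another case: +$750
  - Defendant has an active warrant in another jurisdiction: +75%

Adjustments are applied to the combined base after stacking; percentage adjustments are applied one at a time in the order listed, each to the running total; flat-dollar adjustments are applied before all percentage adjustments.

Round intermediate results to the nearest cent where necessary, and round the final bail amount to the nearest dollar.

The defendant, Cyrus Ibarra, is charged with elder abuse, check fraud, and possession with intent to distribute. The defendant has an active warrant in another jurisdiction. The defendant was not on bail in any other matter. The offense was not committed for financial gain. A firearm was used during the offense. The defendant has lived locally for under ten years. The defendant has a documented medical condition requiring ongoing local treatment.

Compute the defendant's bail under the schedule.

Base amounts from the schedule: elder abuse $102,500; check fraud $5,500; possession with intent to distribute $62,500.
Stacking rule: sum of all bases. $102,500 + $5,500 + $62,500 = $170,500.
Documented medical condition requiring ongoing local treatment (−$14,500 flat): $170,500 − $14,500 = $156,000.
Firearm was used or possessed during the offense (+15%): $156,000 × 1.15 = $179,400.
Defendant has an active warrant in another jurisdiction (+75%): $179,400 × 1.75 = $313,950.

$313,950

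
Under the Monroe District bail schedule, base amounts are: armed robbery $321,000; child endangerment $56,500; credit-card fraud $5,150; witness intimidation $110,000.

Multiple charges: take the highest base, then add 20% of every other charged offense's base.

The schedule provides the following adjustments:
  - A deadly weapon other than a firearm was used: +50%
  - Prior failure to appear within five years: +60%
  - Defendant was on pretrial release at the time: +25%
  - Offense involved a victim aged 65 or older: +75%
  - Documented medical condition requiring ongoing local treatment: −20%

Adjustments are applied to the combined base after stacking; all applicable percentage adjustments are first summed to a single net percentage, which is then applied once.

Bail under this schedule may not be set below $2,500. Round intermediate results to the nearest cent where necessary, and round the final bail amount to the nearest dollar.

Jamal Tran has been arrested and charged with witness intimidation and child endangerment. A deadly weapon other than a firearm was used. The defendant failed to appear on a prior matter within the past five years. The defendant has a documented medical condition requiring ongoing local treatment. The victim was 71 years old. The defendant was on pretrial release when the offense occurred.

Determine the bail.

$351,770

Base amounts from the schedule: witness intimidation $110,000; child endangerment $56,500.
Stacking rule: highest base plus 20% of each additional charge. Highest is witness intimidation at $110,000. Additional: $56,500 × 20% = $11,300. Combined base = $110,000 + $11,300 = $121,300.
Net percentage adjustment: +50% +60% +25% +75% −20% = +190%. $121,300 × 2.9 = $351,770.
$351,770 is at or above the $2,500 minimum.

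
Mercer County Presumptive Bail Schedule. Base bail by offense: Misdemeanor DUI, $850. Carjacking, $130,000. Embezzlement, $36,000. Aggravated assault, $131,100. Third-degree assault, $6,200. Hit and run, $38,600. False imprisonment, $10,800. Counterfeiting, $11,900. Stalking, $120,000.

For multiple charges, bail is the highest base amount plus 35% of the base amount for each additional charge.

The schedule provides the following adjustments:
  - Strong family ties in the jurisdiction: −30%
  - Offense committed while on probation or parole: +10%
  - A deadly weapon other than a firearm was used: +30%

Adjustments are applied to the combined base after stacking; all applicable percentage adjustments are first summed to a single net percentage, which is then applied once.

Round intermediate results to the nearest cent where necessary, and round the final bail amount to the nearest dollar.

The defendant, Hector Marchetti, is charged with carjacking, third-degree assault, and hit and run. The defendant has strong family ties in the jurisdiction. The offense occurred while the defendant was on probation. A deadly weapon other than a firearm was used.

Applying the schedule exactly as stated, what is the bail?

Base amounts from the schedule: carjacking $130,000; third-degree assault $6,200; hit and run $38,600.
Stacking rule: highest base plus 35% of each additional charge. Highest is carjacking at $130,000. Additional: $6,200 × 35% = $2,170; $38,600 × 35% = $13,510. Combined base = $130,000 + $15,680 = $145,680.
Net percentage adjustment: −30% +10% +30% = +10%. $145,680 × 1.1 = $160,248.

$160,248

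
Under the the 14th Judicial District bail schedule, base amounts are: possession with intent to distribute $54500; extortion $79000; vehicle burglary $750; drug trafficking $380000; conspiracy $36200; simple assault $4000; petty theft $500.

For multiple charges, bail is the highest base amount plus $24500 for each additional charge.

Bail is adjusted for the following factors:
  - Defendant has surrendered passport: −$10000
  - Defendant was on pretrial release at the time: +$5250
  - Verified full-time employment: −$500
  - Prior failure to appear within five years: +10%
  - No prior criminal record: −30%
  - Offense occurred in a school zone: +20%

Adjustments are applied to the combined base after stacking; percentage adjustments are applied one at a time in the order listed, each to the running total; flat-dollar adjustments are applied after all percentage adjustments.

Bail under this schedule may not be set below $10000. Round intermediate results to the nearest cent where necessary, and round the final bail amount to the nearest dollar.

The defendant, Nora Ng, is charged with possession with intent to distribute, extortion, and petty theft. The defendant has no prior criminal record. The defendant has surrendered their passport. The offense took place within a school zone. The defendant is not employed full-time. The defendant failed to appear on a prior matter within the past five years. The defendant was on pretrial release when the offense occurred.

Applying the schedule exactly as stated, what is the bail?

$113522

Base amounts from the schedule: possession with intent to distribute $54500; extortion $79000; petty theft $500.
Stacking rule: highest base plus $24500 per additional charge. Highest is extortion at $79000; 2 additional charges → +$49000. Combined base = $128000.
Prior failure to appear within five years (+10%): $128000 × 1.1 = $140800.
No prior criminal record (−30%): $140800 × 0.7 = $98560.
Offense occurred in a school zone (+20%): $98560 × 1.2 = $118272.
Defendant has surrendered passport (−$10000 flat): $118272 − $10000 = $108272.
Defendant was on pretrial release at the time (+$5250 flat): $108272 + $5250 = $113522.
$113522 is at or above the $10000 minimum.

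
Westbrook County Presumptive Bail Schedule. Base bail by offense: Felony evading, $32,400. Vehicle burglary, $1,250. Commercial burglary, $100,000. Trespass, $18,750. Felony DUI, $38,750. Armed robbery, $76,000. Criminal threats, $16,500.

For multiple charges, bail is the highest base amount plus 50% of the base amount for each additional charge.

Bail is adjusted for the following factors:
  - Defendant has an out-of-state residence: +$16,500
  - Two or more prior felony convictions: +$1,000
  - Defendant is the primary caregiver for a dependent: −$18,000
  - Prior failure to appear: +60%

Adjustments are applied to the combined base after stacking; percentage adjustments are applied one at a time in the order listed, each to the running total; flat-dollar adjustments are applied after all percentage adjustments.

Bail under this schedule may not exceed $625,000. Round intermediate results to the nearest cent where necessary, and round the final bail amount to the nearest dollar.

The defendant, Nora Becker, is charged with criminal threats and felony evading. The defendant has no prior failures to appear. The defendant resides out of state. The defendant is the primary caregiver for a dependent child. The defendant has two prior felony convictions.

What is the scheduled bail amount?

Base amounts from the schedule: criminal threats $16,500; felony evading $32,400.
Stacking rule: highest base plus 50% of each additional charge. Highest is felony evading at $32,400. Additional: $16,500 × 50% = $8,250. Combined base = $32,400 + $8,250 = $40,650.
Defendant has an out-of-state residence (+$16,500 flat): $40,650 + $16,500 = $57,150.
Two or more prior felony convictions (+$1,000 flat): $57,150 + $1,000 = $58,150.
Defendant is the primary caregiver for a dependent (−$18,000 flat): $58,150 − $18,000 = $40,150.
$40,150 is within the $625,000 maximum.

$40,150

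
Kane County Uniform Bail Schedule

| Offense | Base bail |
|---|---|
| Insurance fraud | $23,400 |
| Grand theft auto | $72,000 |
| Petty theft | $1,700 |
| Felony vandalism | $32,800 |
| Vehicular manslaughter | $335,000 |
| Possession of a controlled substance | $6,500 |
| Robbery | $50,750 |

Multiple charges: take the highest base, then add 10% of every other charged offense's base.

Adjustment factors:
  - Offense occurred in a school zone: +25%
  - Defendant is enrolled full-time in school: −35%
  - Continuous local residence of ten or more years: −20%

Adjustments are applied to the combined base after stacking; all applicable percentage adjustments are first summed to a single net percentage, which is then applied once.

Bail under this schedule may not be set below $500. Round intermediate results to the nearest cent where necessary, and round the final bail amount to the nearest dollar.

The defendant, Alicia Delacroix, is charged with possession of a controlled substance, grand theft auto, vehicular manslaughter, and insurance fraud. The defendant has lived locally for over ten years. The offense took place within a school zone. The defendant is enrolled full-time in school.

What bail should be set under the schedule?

$241,633

Base amounts from the schedule: possession of a controlled substance $6,500; grand theft auto $72,000; vehicular manslaughter $335,000; insurance fraud $23,400.
Stacking rule: highest base plus 10% of each additional charge. Highest is vehicular manslaughter at $335,000. Additional: $6,500 × 10% = $650; $72,000 × 10% = $7,200; $23,400 × 10% = $2,340. Combined base = $335,000 + $10,190 = $345,190.
Net percentage adjustment: +25% −35% −20% = −30%. $345,190 × 0.7 = $241,633.
$241,633 is at or above the $500 minimum.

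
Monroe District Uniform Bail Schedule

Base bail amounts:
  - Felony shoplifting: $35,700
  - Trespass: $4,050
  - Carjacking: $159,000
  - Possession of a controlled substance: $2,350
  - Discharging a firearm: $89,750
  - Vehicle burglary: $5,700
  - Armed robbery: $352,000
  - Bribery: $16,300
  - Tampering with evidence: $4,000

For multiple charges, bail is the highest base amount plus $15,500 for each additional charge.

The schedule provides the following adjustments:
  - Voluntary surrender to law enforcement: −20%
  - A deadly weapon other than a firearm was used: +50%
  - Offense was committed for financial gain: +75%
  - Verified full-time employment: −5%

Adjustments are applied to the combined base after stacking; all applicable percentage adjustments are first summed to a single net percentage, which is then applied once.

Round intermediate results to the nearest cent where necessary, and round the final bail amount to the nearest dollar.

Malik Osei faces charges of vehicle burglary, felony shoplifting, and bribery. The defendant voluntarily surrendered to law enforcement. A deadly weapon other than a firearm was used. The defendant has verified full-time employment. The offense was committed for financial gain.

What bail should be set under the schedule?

Base amounts from the schedule: vehicle burglary $5,700; felony shoplifting $35,700; bribery $16,300.
Stacking rule: highest base plus $15,500 per additional charge. Highest is felony shoplifting at $35,700; 2 additional charges → +$31,000. Combined base = $66,700.
Net percentage adjustment: −20% +50% +75% −5% = +100%. $66,700 × 2 = $133,400.

$133,400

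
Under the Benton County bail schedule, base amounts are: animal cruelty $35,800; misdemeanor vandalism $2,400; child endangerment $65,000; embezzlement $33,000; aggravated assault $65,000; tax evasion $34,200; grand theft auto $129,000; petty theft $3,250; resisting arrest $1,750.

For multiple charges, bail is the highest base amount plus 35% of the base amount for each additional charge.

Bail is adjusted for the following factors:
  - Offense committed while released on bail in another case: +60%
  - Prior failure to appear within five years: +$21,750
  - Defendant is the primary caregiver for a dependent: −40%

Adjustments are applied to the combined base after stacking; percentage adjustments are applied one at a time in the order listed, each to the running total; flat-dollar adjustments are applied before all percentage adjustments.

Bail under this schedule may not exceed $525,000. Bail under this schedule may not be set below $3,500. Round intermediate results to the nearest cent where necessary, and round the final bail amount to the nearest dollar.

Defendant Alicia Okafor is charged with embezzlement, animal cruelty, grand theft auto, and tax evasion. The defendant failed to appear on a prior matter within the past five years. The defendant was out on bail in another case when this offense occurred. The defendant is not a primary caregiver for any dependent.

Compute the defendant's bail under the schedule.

$298,880

Base amounts from the schedule: embezzlement $33,000; animal cruelty $35,800; grand theft auto $129,000; tax evasion $34,200.
Stacking rule: highest base plus 35% of each additional charge. Highest is grand theft auto at $129,000. Additional: $33,000 × 35% = $11,550; $35,800 × 35% = $12,530; $34,200 × 35% = $11,970. Combined base = $129,000 + $36,050 = $165,050.
Prior failure to appear within five years (+$21,750 flat): $165,050 + $21,750 = $186,800.
Offense committed while released on bail in another case (+60%): $186,800 × 1.6 = $298,880.
$298,880 is within the $525,000 maximum.
$298,880 is at or above the $3,500 minimum.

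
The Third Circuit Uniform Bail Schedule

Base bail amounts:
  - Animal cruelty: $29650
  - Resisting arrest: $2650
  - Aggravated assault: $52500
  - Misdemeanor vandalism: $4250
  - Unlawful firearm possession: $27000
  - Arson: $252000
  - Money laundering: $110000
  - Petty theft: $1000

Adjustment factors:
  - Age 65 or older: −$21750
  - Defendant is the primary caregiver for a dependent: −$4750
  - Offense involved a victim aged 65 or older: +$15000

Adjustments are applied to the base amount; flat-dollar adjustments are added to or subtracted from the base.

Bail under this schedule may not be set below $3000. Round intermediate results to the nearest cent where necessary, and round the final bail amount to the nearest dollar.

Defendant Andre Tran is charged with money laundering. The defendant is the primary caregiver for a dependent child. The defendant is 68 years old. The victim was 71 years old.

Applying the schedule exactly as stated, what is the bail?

$98500

Base amounts from the schedule: money laundering $110000.
Single charge. Combined base = $110000.
Age 65 or older (−$21750 flat): $110000 − $21750 = $88250.
Defendant is the primary caregiver for a dependent (−$4750 flat): $88250 − $4750 = $83500.
Offense involved a victim aged 65 or older (+$15000 flat): $83500 + $15000 = $98500.
$98500 is at or above the $3000 minimum.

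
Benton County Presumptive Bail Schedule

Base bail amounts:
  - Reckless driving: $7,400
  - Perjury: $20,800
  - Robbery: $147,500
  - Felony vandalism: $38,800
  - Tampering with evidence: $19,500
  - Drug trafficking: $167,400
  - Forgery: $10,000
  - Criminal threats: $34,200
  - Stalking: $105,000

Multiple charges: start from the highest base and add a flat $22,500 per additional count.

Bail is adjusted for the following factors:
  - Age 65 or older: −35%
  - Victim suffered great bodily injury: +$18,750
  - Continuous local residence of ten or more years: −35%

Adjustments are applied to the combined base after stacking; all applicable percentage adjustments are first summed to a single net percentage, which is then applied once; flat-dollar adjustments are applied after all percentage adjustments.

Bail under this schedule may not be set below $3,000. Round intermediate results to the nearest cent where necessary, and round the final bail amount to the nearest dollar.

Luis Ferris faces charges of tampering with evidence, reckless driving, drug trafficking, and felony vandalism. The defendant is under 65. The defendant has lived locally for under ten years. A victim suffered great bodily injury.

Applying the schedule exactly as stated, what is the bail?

Base amounts from the schedule: tampering with evidence $19,500; reckless driving $7,400; drug trafficking $167,400; felony vandalism $38,800.
Stacking rule: highest base plus $22,500 per additional charge. Highest is drug trafficking at $167,400; 3 additional charges → +$67,500. Combined base = $234,900.
Victim suffered great bodily injury (+$18,750 flat): $234,900 + $18,750 = $253,650.
$253,650 is at or above the $3,000 minimum.

$253,650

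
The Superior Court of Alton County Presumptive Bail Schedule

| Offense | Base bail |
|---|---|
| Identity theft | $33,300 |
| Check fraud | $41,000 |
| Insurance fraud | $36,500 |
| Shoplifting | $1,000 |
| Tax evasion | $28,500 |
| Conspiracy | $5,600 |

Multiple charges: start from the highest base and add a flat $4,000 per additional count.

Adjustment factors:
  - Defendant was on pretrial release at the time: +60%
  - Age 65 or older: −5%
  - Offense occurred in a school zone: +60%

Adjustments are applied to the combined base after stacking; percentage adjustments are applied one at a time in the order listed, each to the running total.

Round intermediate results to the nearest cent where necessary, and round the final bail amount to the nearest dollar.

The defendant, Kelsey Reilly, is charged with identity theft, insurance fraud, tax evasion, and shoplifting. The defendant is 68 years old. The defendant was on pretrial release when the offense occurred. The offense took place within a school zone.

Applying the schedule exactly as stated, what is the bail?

$117,952

Base amounts from the schedule: identity theft $33,300; insurance fraud $36,500; tax evasion $28,500; shoplifting $1,000.
Stacking rule: highest base plus $4,000 per additional charge. Highest is insurance fraud at $36,500; 3 additional charges → +$12,000. Combined base = $48,500.
Defendant was on pretrial release at the time (+60%): $48,500 × 1.6 = $77,600.
Age 65 or older (−5%): $77,600 × 0.95 = $73,720.
Offense occurred in a school zone (+60%): $73,720 × 1.6 = $117,952.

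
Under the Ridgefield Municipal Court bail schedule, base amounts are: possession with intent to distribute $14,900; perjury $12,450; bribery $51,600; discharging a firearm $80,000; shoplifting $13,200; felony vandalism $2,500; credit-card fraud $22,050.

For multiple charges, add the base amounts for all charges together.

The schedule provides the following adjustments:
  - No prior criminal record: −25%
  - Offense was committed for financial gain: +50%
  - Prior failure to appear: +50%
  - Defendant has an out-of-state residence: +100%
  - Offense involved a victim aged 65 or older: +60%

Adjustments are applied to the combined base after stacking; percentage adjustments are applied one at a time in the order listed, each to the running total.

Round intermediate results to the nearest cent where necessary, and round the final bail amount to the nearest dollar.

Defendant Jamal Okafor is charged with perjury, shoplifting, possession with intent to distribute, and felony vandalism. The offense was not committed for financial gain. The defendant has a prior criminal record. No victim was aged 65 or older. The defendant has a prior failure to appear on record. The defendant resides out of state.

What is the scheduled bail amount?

Base amounts from the schedule: perjury $12,450; shoplifting $13,200; possession with intent to distribute $14,900; felony vandalism $2,500.
Stacking rule: sum of all bases. $12,450 + $13,200 + $14,900 + $2,500 = $43,050.
Prior failure to appear (+50%): $43,050 × 1.5 = $64,575.
Defendant has an out-of-state residence (+100%): $64,575 × 2 = $129,150.

$129,150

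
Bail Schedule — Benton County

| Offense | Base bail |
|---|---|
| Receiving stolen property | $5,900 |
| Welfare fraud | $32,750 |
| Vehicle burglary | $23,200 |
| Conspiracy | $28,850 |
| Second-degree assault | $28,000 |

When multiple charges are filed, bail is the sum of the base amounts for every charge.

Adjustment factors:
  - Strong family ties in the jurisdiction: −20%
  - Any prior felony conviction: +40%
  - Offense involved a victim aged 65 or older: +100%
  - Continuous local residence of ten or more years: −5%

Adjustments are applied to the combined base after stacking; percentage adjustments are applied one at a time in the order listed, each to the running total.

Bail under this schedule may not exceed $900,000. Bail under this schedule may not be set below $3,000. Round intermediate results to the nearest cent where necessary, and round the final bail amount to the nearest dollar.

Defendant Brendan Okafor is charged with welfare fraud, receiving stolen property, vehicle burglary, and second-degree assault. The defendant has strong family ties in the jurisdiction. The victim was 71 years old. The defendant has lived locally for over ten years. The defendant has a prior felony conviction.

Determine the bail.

Base amounts from the schedule: welfare fraud $32,750; receiving stolen property $5,900; vehicle burglary $23,200; second-degree assault $28,000.
Stacking rule: sum of all bases. $32,750 + $5,900 + $23,200 + $28,000 = $89,850.
Strong family ties in the jurisdiction (−20%): $89,850 × 0.8 = $71,880.
Any prior felony conviction (+40%): $71,880 × 1.4 = $100,632.
Offense involved a victim aged 65 or older (+100%): $100,632 × 2 = $201,264.
Continuous local residence of ten or more years (−5%): $201,264 × 0.95 = $191,200.80.
$191,200.80 is within the $900,000 maximum.
$191,200.80 is at or above the $3,000 minimum.
Rounded to the nearest dollar: $191,201.

$191,201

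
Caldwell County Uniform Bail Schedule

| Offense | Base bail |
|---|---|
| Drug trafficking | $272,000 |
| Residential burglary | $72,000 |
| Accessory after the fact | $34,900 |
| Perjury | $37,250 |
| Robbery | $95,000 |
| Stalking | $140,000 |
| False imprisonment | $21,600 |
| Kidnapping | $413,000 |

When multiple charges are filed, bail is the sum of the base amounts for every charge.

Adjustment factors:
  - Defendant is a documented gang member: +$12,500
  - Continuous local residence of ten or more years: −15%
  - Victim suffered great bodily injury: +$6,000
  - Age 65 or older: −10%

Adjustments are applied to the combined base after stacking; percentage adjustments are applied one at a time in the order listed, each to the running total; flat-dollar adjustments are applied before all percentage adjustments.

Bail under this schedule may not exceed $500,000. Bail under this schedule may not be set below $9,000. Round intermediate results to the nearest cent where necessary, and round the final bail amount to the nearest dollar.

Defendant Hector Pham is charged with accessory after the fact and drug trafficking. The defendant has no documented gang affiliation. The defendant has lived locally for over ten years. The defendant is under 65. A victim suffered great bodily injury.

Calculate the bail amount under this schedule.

$265,965

Base amounts from the schedule: accessory after the fact $34,900; drug trafficking $272,000.
Stacking rule: sum of all bases. $34,900 + $272,000 = $306,900.
Victim suffered great bodily injury (+$6,000 flat): $306,900 + $6,000 = $312,900.
Continuous local residence of ten or more years (−15%): $312,900 × 0.85 = $265,965.
$265,965 is within the $500,000 maximum.
$265,965 is at or above the $9,000 minimum.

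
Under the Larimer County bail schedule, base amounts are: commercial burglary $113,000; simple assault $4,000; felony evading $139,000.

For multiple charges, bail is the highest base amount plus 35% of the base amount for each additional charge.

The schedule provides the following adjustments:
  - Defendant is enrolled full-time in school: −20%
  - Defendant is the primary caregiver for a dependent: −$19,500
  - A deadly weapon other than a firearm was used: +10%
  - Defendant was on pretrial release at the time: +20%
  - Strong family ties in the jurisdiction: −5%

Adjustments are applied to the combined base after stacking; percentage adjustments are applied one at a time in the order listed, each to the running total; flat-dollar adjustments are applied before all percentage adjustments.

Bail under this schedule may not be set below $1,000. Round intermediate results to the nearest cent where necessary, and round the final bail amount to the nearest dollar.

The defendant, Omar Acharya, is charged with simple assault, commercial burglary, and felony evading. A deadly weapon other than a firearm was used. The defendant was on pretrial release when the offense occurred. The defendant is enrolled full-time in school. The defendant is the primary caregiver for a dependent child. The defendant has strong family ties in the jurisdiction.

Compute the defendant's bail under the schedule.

Base amounts from the schedule: simple assault $4,000; commercial burglary $113,000; felony evading $139,000.
Stacking rule: highest base plus 35% of each additional charge. Highest is felony evading at $139,000. Additional: $4,000 × 35% = $1,400; $113,000 × 35% = $39,550. Combined base = $139,000 + $40,950 = $179,950.
Defendant is the primary caregiver for a dependent (−$19,500 flat): $179,950 − $19,500 = $160,450.
Defendant is enrolled full-time in school (−20%): $160,450 × 0.8 = $128,360.
A deadly weapon other than a firearm was used (+10%): $128,360 × 1.1 = $141,196.
Defendant was on pretrial release at the time (+20%): $141,196 × 1.2 = $169,435.20.
Strong family ties in the jurisdiction (−5%): $169,435.20 × 0.95 = $160,963.44.
$160,963.44 is at or above the $1,000 minimum.
Rounded to the nearest dollar: $160,963.

$160,963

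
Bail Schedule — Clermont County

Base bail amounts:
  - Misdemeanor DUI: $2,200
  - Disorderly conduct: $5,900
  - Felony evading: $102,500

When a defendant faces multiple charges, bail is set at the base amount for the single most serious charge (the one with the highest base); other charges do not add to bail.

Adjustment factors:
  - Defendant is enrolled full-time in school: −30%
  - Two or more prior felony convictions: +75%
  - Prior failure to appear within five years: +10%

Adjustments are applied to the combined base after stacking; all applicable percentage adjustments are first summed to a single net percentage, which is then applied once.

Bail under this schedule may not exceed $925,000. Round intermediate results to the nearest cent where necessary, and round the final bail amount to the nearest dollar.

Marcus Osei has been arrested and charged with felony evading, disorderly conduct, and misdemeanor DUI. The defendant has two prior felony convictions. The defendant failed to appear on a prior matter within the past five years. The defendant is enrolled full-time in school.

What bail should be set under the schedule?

$158,875

Base amounts from the schedule: felony evading $102,500; disorderly conduct $5,900; misdemeanor DUI $2,200.
Stacking rule: use the highest base only. Highest is felony evading at $102,500. Combined base = $102,500.
Net percentage adjustment: −30% +75% +10% = +55%. $102,500 × 1.55 = $158,875.
$158,875 is within the $925,000 maximum.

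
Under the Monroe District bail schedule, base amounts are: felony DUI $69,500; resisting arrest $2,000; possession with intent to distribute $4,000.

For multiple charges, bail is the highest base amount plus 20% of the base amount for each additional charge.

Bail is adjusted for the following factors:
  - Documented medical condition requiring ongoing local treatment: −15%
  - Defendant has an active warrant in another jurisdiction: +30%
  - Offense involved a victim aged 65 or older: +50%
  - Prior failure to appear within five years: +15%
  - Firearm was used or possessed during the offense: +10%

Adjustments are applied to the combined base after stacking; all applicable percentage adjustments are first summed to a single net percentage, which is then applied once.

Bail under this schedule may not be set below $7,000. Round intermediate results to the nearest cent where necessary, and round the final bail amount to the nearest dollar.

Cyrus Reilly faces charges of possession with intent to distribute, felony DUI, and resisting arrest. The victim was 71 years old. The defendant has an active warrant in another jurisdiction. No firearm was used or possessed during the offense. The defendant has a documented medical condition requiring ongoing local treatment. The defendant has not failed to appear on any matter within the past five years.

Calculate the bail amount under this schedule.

$116,655

Base amounts from the schedule: possession with intent to distribute $4,000; felony DUI $69,500; resisting arrest $2,000.
Stacking rule: highest base plus 20% of each additional charge. Highest is felony DUI at $69,500. Additional: $4,000 × 20% = $800; $2,000 × 20% = $400. Combined base = $69,500 + $1,200 = $70,700.
Net percentage adjustment: −15% +30% +50% = +65%. $70,700 × 1.65 = $116,655.
$116,655 is at or above the $7,000 minimum.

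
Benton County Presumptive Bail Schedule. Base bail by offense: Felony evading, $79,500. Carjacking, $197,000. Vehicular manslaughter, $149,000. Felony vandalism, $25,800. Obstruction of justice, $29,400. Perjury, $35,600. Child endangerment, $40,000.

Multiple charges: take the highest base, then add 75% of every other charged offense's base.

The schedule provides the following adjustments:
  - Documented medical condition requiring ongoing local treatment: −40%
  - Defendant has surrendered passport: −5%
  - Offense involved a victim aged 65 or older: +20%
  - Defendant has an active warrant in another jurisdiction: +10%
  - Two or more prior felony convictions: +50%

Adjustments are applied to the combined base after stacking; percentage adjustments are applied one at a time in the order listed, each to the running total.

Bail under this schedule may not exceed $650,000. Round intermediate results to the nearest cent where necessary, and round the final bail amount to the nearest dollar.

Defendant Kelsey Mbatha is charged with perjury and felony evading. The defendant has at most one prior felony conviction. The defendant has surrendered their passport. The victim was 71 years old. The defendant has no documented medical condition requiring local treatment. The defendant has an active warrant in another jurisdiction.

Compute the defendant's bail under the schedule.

$133,175

Base amounts from the schedule: perjury $35,600; felony evading $79,500.
Stacking rule: highest base plus 75% of each additional charge. Highest is felony evading at $79,500. Additional: $35,600 × 75% = $26,700. Combined base = $79,500 + $26,700 = $106,200.
Defendant has surrendered passport (−5%): $106,200 × 0.95 = $100,890.
Offense involved a victim aged 65 or older (+20%): $100,890 × 1.2 = $121,068.
Defendant has an active warrant in another jurisdiction (+10%): $121,068 × 1.1 = $133,174.80.
$133,174.80 is within the $650,000 maximum.
Rounded to the nearest dollar: $133,175.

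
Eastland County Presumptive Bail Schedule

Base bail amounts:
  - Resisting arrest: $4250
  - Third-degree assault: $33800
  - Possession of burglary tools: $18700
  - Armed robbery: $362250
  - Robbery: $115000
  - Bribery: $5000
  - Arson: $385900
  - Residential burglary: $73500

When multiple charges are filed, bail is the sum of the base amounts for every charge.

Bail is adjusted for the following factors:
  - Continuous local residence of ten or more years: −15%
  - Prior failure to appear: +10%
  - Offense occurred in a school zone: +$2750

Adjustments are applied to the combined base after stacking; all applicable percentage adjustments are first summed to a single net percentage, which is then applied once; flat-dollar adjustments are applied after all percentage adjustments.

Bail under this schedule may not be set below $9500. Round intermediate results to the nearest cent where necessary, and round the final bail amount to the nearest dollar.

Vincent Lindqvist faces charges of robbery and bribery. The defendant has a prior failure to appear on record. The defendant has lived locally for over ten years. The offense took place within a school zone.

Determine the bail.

$116750

Base amounts from the schedule: robbery $115000; bribery $5000.
Stacking rule: sum of all bases. $115000 + $5000 = $120000.
Net percentage adjustment: −15% +10% = −5%. $120000 × 0.95 = $114000.
Offense occurred in a school zone (+$2750 flat): $114000 + $2750 = $116750.
$116750 is at or above the $9500 minimum.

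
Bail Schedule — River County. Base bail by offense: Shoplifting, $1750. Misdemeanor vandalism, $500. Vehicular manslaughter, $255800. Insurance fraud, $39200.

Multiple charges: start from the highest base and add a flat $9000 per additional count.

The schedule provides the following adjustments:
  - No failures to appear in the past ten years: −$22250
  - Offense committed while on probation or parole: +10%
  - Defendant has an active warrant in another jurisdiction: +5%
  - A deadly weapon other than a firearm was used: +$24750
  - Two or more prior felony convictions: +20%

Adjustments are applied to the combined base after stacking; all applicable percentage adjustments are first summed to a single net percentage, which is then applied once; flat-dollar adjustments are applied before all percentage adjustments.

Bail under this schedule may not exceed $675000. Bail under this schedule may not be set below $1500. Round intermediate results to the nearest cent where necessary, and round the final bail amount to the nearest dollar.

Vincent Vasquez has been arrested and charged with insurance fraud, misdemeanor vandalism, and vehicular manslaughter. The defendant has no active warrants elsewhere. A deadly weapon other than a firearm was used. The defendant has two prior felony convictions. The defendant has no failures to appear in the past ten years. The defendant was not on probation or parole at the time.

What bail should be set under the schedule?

$331560

Base amounts from the schedule: insurance fraud $39200; misdemeanor vandalism $500; vehicular manslaughter $255800.
Stacking rule: highest base plus $9000 per additional charge. Highest is vehicular manslaughter at $255800; 2 additional charges → +$18000. Combined base = $273800.
No failures to appear in the past ten years (−$22250 flat): $273800 − $22250 = $251550.
A deadly weapon other than a firearm was used (+$24750 flat): $251550 + $24750 = $276300.
Two or more prior felony convictions (+20%): $276300 × 1.2 = $331560.
$331560 is within the $675000 maximum.
$331560 is at or above the $1500 minimum.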